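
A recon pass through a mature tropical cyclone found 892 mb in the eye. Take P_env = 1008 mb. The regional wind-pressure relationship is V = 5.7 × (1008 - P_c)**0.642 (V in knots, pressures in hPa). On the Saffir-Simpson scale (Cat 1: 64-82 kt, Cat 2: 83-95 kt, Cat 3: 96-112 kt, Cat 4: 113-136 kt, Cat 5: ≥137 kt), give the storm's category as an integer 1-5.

4

ΔP = 1008 − 892 = 116 mb.
V ≈ 5.7 × 116^0.642 = 5.7 × 21.15 ≈ 121 kt.
121 kt falls in the Category 4 band.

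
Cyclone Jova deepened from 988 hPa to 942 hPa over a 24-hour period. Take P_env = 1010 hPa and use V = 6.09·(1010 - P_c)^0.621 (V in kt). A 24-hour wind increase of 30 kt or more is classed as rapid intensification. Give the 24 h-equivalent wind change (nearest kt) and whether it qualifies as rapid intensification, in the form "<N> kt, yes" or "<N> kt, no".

42 kt, yes

V₁: ΔP = 22, V ≈ 6.09 × 22^0.621 ≈ 41.52 kt.
V₂: ΔP = 68, V ≈ 6.09 × 68^0.621 ≈ 83.68 kt.
ΔV over 24 h = 42.16 kt → 24 h equivalent = 42.16 × 24/24 ≈ 42.16 kt.
42 kt ≥ 30 kt ⇒ rapid intensification.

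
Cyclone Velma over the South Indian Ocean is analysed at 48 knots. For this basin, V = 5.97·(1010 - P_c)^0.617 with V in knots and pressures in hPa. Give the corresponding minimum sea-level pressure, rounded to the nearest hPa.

ΔP = (V / 5.97)^(1/0.617) = (48/5.97)^1.621.
48/5.97 = 8.040; 8.040^1.621 ≈ 29.32 hPa.
P_c = 1010 − 29.32 = 980.68 ≈ 981 hPa.

981 hPa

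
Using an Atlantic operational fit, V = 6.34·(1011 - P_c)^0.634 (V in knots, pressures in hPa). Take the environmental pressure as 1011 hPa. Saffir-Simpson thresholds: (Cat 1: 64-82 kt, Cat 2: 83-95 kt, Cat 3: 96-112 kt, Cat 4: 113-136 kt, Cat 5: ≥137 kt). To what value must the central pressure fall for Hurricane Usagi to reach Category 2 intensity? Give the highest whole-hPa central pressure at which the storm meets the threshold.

Category 2 begins at V = 83 kt.
Required ΔP = (83/6.34)^(1/0.634) = 13.091^1.577 ≈ 57.78 hPa.
P_c ≤ 1011 − 57.78 = 953.22, so the highest integer P_c is 953 hPa.

953 hPa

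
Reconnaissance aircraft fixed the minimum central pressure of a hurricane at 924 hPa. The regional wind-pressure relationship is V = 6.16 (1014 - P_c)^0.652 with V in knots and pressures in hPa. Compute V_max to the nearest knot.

116 kt

ΔP = 1014 − 924 = 90 hPa.
90^0.652 ≈ 18.800.
V ≈ 6.16 × 18.800 ≈ 115.8 kt.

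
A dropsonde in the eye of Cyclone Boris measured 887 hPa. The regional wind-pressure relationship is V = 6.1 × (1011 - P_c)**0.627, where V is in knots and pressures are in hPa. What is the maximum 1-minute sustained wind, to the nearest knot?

ΔP = 1011 − 887 = 124 hPa.
124^0.627 ≈ 20.539.
V ≈ 6.1 × 20.539 ≈ 125.3 kt.

125 kt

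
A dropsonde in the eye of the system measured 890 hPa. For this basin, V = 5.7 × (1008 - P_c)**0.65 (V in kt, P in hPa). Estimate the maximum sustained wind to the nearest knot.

ΔP = 1008 − 890 = 118 hPa.
118^0.65 ≈ 22.219.
V ≈ 5.7 × 22.219 ≈ 126.6 kt.

127 kt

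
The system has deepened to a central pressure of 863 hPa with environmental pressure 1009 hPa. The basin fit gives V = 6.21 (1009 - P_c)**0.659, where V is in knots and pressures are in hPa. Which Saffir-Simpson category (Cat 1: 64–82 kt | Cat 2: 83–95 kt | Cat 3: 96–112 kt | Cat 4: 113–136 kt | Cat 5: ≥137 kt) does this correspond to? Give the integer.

ΔP = 1009 − 863 = 146 hPa.
V ≈ 6.21 × 146^0.659 = 6.21 × 26.69 ≈ 166 kt.
166 kt falls in the Category 5 band.

5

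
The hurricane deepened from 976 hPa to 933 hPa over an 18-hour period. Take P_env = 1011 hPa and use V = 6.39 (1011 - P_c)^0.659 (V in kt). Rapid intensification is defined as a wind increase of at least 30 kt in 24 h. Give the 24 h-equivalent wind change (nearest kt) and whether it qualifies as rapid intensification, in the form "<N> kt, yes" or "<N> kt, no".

62 kt, yes

V₁: ΔP = 35, V ≈ 6.39 × 35^0.659 ≈ 66.53 kt.
V₂: ΔP = 78, V ≈ 6.39 × 78^0.659 ≈ 112.82 kt.
ΔV over 18 h = 46.29 kt → 24 h equivalent = 46.29 × 24/18 ≈ 61.72 kt.
62 kt ≥ 30 kt ⇒ rapid intensification.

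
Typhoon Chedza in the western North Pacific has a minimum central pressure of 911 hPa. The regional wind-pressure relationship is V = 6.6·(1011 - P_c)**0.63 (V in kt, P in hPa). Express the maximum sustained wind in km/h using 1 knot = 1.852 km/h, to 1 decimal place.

222.4 km/h

ΔP = 1011 − 911 = 100 hPa.
V ≈ 6.6 × 100^0.63 = 6.6 × 18.197 ≈ 120.100 kt.
120.100 × 1.852 ≈ 222.43 km/h → 222.4 km/h.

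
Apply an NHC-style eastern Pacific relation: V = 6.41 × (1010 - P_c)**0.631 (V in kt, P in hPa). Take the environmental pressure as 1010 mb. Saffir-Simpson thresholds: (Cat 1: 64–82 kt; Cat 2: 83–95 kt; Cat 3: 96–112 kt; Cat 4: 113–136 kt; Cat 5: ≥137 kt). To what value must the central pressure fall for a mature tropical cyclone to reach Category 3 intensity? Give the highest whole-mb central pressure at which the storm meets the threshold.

Category 3 begins at V = 96 kt.
Required ΔP = (96/6.41)^(1/0.631) = 14.977^1.585 ≈ 72.91 mb.
P_c ≤ 1010 − 72.91 = 937.09, so the highest integer P_c is 937 mb.

937 mb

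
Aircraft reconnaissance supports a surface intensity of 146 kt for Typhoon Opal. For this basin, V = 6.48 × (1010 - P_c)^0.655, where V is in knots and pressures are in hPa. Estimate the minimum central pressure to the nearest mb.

ΔP = (V / 6.48)^(1/0.655) = (146/6.48)^1.527.
146/6.48 = 22.531; 22.531^1.527 ≈ 116.23 mb.
P_c = 1010 − 116.23 = 893.77 ≈ 894 mb.

894 mb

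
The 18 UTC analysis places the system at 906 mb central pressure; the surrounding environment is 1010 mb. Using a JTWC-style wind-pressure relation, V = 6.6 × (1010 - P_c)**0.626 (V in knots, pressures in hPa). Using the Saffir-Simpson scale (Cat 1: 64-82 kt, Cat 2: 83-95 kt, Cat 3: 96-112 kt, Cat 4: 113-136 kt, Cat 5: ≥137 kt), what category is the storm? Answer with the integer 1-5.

4

ΔP = 1010 − 906 = 104 mb.
V ≈ 6.6 × 104^0.626 = 6.6 × 18.31 ≈ 121 kt.
121 kt falls in the Category 4 band.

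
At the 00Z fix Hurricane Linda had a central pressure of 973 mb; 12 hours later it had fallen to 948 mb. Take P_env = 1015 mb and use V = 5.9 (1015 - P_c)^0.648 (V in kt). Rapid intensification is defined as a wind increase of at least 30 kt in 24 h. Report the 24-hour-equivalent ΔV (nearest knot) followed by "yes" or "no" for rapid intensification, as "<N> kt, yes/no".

V₁: ΔP = 42, V ≈ 5.9 × 42^0.648 ≈ 66.48 kt.
V₂: ΔP = 67, V ≈ 5.9 × 67^0.648 ≈ 89.98 kt.
ΔV over 12 h = 23.50 kt → 24 h equivalent = 23.50 × 24/12 ≈ 47.00 kt.
47 kt ≥ 30 kt ⇒ rapid intensification.

47 kt, yes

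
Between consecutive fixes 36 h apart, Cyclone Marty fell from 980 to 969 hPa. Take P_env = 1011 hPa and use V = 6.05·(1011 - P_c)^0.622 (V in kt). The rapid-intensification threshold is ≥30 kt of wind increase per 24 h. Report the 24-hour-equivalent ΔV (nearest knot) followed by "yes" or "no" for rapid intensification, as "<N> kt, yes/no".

V₁: ΔP = 31, V ≈ 6.05 × 31^0.622 ≈ 51.21 kt.
V₂: ΔP = 42, V ≈ 6.05 × 42^0.622 ≈ 61.86 kt.
ΔV over 36 h = 10.65 kt → 24 h equivalent = 10.65 × 24/36 ≈ 7.10 kt.
7 kt < 30 kt ⇒ not rapid intensification.

7 kt, no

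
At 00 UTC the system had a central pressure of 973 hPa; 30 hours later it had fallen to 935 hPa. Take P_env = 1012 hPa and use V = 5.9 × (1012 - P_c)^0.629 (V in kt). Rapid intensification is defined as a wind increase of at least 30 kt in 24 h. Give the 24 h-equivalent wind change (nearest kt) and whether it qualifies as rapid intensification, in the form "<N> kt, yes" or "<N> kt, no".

25 kt, no

V₁: ΔP = 39, V ≈ 5.9 × 39^0.629 ≈ 59.11 kt.
V₂: ΔP = 77, V ≈ 5.9 × 77^0.629 ≈ 90.67 kt.
ΔV over 30 h = 31.56 kt → 24 h equivalent = 31.56 × 24/30 ≈ 25.25 kt.
25 kt < 30 kt ⇒ not rapid intensification.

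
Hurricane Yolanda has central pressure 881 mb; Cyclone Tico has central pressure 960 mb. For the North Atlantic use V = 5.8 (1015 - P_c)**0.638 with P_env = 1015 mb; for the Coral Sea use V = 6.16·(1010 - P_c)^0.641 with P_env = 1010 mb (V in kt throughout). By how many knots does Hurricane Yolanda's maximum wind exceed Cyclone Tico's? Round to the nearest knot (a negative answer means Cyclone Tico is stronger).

Hurricane Yolanda: ΔP = 134; V ≈ 5.8 × 134^0.638 ≈ 131.98 kt.
Cyclone Tico: ΔP = 50; V ≈ 6.16 × 50^0.641 ≈ 75.62 kt.
Difference ≈ 131.98 − 75.62 = 56.36 → 56 kt.

56 kt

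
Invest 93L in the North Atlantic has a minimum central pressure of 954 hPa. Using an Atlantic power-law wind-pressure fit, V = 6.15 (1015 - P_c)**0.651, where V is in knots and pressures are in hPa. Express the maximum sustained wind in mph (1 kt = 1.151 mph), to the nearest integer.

103 mph

ΔP = 1015 − 954 = 61 hPa.
V ≈ 6.15 × 61^0.651 = 6.15 × 14.529 ≈ 89.356 kt.
89.356 × 1.151 ≈ 102.85 mph → 103 mph.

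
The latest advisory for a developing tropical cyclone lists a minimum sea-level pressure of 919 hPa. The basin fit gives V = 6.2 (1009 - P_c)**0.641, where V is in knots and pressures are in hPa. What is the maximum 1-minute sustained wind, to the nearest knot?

111 kt

ΔP = 1009 − 919 = 90 hPa.
90^0.641 ≈ 17.892.
V ≈ 6.2 × 17.892 ≈ 110.9 kt.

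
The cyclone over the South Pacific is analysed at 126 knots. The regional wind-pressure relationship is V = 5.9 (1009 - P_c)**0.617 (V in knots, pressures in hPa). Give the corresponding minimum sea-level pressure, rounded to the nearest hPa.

ΔP = (V / 5.9)^(1/0.617) = (126/5.9)^1.621.
126/5.9 = 21.356; 21.356^1.621 ≈ 142.83 hPa.
P_c = 1009 − 142.83 = 866.17 ≈ 866 hPa.

866 hPa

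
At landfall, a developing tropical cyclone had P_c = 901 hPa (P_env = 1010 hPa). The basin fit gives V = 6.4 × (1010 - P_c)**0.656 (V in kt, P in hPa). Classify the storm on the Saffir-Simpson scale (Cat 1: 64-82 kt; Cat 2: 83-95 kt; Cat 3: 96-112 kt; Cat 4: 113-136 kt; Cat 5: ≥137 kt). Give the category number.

5

ΔP = 1010 − 901 = 109 hPa.
V ≈ 6.4 × 109^0.656 = 6.4 × 21.70 ≈ 139 kt.
139 kt falls in the Category 5 band.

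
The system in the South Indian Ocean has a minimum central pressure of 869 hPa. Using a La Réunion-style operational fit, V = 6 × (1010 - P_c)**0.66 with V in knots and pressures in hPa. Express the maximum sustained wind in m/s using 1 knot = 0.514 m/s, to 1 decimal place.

80.8 m/s

ΔP = 1010 − 869 = 141 hPa.
V ≈ 6 × 141^0.66 = 6 × 26.211 ≈ 157.266 kt.
157.266 × 0.514 ≈ 80.83 m/s → 80.8 m/s.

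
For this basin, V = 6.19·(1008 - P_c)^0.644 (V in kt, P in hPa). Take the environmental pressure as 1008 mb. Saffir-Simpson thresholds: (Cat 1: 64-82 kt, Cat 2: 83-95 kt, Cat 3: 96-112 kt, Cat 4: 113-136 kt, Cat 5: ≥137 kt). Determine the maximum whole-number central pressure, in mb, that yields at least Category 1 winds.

Category 1 begins at V = 64 kt.
Required ΔP = (64/6.19)^(1/0.644) = 10.339^1.553 ≈ 37.61 mb.
P_c ≤ 1008 − 37.61 = 970.39, so the highest integer P_c is 970 mb.

970 mb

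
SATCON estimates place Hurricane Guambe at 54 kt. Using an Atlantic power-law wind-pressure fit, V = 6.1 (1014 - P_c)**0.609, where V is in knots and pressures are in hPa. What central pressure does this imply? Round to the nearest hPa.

978 hPa

ΔP = (V / 6.1)^(1/0.609) = (54/6.1)^1.642.
54/6.1 = 8.852; 8.852^1.642 ≈ 35.90 hPa.
P_c = 1014 − 35.90 = 978.10 ≈ 978 hPa.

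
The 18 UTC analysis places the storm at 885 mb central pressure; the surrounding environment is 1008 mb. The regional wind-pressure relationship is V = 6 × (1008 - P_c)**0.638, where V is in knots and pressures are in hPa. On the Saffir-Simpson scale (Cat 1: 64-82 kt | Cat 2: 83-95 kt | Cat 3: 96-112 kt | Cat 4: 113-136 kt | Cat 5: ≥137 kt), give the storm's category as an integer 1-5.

4

ΔP = 1008 − 885 = 123 mb.
V ≈ 6 × 123^0.638 = 6 × 21.55 ≈ 129 kt.
129 kt falls in the Category 4 band.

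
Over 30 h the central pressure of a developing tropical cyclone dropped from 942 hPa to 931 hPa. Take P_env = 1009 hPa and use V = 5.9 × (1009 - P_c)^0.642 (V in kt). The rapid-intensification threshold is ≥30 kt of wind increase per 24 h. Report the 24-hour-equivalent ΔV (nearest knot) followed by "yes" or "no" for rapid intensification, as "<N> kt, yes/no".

7 kt, no

V₁: ΔP = 67, V ≈ 5.9 × 67^0.642 ≈ 87.74 kt.
V₂: ΔP = 78, V ≈ 5.9 × 78^0.642 ≈ 96.73 kt.
ΔV over 30 h = 8.99 kt → 24 h equivalent = 8.99 × 24/30 ≈ 7.19 kt.
7 kt < 30 kt ⇒ not rapid intensification.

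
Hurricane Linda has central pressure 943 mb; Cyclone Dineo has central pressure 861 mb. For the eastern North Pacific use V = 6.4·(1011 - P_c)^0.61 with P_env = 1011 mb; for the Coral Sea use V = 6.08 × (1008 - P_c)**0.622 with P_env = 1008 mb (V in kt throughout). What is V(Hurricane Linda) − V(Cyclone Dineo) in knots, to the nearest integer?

-52 kt

Hurricane Linda: ΔP = 68; V ≈ 6.4 × 68^0.61 ≈ 83.95 kt.
Cyclone Dineo: ΔP = 147; V ≈ 6.08 × 147^0.622 ≈ 135.51 kt.
Difference ≈ 83.95 − 135.51 = -51.56 → -52 kt.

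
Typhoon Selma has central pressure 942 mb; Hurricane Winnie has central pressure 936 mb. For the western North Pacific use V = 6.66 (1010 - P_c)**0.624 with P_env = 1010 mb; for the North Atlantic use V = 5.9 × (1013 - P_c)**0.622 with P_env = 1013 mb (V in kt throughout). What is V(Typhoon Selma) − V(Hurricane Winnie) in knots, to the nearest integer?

Typhoon Selma: ΔP = 68; V ≈ 6.66 × 68^0.624 ≈ 92.67 kt.
Hurricane Winnie: ΔP = 77; V ≈ 5.9 × 77^0.622 ≈ 87.95 kt.
Difference ≈ 92.67 − 87.95 = 4.72 → 5 kt.

5 kt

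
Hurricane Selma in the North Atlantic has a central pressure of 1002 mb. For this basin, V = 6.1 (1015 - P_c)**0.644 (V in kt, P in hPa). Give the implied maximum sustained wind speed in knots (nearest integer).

32 kt

ΔP = 1015 − 1002 = 13 mb.
13^0.644 ≈ 5.217.
V ≈ 6.1 × 5.217 ≈ 31.8 kt.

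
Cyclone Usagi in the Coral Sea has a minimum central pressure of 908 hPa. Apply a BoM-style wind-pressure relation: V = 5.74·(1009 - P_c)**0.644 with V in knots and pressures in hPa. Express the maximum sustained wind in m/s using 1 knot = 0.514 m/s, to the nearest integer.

58 m/s

ΔP = 1009 − 908 = 101 hPa.
V ≈ 5.74 × 101^0.644 = 5.74 × 19.534 ≈ 112.123 kt.
112.123 × 0.514 ≈ 57.63 m/s → 58 m/s.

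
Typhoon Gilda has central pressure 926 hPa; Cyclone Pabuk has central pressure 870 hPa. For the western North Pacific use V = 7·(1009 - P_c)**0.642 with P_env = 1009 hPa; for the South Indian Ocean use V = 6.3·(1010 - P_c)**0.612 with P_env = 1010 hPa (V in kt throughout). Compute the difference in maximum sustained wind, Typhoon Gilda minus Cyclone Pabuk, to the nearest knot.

-10 kt

Typhoon Gilda: ΔP = 83; V ≈ 7 × 83^0.642 ≈ 119.44 kt.
Cyclone Pabuk: ΔP = 140; V ≈ 6.3 × 140^0.612 ≈ 129.65 kt.
Difference ≈ 119.44 − 129.65 = -10.21 → -10 kt.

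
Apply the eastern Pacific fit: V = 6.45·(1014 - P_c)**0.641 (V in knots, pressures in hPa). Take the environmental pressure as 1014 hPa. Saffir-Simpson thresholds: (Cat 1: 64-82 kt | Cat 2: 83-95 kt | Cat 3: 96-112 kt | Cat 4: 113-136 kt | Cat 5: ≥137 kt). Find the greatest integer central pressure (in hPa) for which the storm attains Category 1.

Category 1 begins at V = 64 kt.
Required ΔP = (64/6.45)^(1/0.641) = 9.922^1.560 ≈ 35.87 hPa.
P_c ≤ 1014 − 35.87 = 978.13, so the highest integer P_c is 978 hPa.

978 hPa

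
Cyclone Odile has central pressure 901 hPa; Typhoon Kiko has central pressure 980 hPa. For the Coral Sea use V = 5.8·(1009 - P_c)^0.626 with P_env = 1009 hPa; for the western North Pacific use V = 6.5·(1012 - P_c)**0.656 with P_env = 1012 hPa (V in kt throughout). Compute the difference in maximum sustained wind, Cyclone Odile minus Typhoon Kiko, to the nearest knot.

46 kt

Cyclone Odile: ΔP = 108; V ≈ 5.8 × 108^0.626 ≈ 108.73 kt.
Typhoon Kiko: ΔP = 32; V ≈ 6.5 × 32^0.656 ≈ 63.14 kt.
Difference ≈ 108.73 − 63.14 = 45.59 → 46 kt.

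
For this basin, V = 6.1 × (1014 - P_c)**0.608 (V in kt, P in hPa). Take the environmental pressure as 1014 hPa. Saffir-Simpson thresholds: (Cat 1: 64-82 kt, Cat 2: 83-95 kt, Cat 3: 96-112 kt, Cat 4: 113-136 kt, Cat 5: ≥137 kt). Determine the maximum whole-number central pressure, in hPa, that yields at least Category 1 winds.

Category 1 begins at V = 64 kt.
Required ΔP = (64/6.1)^(1/0.608) = 10.492^1.645 ≈ 47.76 hPa.
P_c ≤ 1014 − 47.76 = 966.24, so the highest integer P_c is 966 hPa.

966 hPa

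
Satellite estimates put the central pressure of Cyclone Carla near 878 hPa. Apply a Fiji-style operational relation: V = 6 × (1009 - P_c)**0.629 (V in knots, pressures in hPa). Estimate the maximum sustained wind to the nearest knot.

129 kt

ΔP = 1009 − 878 = 131 hPa.
131^0.629 ≈ 21.467.
V ≈ 6 × 21.467 ≈ 128.8 kt.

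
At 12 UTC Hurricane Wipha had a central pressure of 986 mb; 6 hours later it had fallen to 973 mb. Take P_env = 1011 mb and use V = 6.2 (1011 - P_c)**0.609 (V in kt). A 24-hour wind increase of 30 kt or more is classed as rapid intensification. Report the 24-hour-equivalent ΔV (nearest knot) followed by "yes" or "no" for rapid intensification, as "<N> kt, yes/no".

V₁: ΔP = 25, V ≈ 6.2 × 25^0.609 ≈ 44.03 kt.
V₂: ΔP = 38, V ≈ 6.2 × 38^0.609 ≈ 56.82 kt.
ΔV over 6 h = 12.79 kt → 24 h equivalent = 12.79 × 24/6 ≈ 51.16 kt.
51 kt ≥ 30 kt ⇒ rapid intensification.

51 kt, yes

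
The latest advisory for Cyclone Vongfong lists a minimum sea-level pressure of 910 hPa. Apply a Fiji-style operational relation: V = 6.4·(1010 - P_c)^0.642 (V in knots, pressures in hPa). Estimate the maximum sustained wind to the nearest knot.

123 kt

ΔP = 1010 − 910 = 100 hPa.
100^0.642 ≈ 19.231.
V ≈ 6.4 × 19.231 ≈ 123.1 kt.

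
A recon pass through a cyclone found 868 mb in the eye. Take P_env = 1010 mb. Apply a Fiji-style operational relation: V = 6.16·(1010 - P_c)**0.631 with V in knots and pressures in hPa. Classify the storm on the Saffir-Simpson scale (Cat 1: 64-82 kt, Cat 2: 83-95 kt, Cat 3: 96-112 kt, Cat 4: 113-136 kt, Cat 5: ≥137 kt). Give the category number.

ΔP = 1010 − 868 = 142 mb.
V ≈ 6.16 × 142^0.631 = 6.16 × 22.81 ≈ 140 kt.
140 kt falls in the Category 5 band.

5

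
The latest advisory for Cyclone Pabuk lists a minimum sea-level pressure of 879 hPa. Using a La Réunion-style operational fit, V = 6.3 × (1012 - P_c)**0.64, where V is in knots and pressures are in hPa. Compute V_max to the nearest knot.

144 kt

ΔP = 1012 − 879 = 133 hPa.
133^0.64 ≈ 22.870.
V ≈ 6.3 × 22.870 ≈ 144.1 kt.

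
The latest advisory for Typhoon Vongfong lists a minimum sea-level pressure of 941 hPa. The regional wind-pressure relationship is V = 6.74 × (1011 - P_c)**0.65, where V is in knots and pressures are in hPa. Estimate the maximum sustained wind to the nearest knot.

ΔP = 1011 − 941 = 70 hPa.
70^0.65 ≈ 15.824.
V ≈ 6.74 × 15.824 ≈ 106.7 kt.

107 kt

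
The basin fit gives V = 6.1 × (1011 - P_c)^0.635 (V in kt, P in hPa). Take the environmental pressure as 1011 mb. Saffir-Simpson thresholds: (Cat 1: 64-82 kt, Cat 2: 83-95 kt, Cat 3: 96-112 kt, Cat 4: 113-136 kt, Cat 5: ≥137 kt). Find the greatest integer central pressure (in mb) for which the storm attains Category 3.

934 mb

Category 3 begins at V = 96 kt.
Required ΔP = (96/6.1)^(1/0.635) = 15.738^1.575 ≈ 76.73 mb.
P_c ≤ 1011 − 76.73 = 934.27, so the highest integer P_c is 934 mb.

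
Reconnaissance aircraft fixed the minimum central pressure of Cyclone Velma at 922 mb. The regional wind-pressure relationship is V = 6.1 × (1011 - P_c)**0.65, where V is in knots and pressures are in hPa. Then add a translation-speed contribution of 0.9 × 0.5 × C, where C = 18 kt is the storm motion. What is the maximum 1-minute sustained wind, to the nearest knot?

121 kt

ΔP = 1011 − 922 = 89 mb.
89^0.65 ≈ 18.497.
V ≈ 6.1 × 18.497 ≈ 112.8 kt.
Translation term: 0.9 × 0.5 × 18 = 8.1 kt.
Corrected V ≈ 120.9 kt → 121 kt.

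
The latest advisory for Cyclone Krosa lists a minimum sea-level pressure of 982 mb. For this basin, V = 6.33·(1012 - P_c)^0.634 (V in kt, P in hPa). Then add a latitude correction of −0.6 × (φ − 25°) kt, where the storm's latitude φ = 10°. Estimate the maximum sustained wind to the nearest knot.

ΔP = 1012 − 982 = 30 mb.
30^0.634 ≈ 8.640.
V ≈ 6.33 × 8.640 ≈ 54.7 kt.
Latitude correction: −0.6 × (10 − 25) = 9 kt.
Corrected V ≈ 63.7 kt → 64 kt.

64 kt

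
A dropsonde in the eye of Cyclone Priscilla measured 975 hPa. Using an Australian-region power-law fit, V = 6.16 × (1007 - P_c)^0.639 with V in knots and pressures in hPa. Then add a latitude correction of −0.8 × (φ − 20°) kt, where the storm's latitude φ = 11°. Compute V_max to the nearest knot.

ΔP = 1007 − 975 = 32 hPa.
32^0.639 ≈ 9.158.
V ≈ 6.16 × 9.158 ≈ 56.4 kt.
Latitude correction: −0.8 × (11 − 20) = 7.2 kt.
Corrected V ≈ 63.6 kt → 64 kt.

64 kt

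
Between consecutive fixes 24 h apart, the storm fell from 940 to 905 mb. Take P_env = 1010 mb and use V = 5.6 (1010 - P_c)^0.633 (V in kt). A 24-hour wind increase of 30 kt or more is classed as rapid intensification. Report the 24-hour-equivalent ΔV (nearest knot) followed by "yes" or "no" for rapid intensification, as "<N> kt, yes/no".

V₁: ΔP = 70, V ≈ 5.6 × 70^0.633 ≈ 82.44 kt.
V₂: ΔP = 105, V ≈ 5.6 × 105^0.633 ≈ 106.56 kt.
ΔV over 24 h = 24.12 kt → 24 h equivalent = 24.12 × 24/24 ≈ 24.12 kt.
24 kt < 30 kt ⇒ not rapid intensification.

24 kt, no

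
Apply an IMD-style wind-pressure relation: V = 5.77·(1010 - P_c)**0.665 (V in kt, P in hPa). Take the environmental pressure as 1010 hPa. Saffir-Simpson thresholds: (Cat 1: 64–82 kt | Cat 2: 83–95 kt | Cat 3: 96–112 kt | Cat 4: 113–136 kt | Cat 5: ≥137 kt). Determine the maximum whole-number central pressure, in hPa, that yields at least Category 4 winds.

922 hPa

Category 4 begins at V = 113 kt.
Required ΔP = (113/5.77)^(1/0.665) = 19.584^1.504 ≈ 87.64 hPa.
P_c ≤ 1010 − 87.64 = 922.36, so the highest integer P_c is 922 hPa.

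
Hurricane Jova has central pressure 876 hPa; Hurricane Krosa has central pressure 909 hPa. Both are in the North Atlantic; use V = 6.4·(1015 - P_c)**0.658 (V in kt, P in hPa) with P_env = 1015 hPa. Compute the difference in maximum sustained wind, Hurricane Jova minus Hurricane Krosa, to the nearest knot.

27 kt

Hurricane Jova: ΔP = 139; V ≈ 6.4 × 139^0.658 ≈ 164.54 kt.
Hurricane Krosa: ΔP = 106; V ≈ 6.4 × 106^0.658 ≈ 137.67 kt.
Difference ≈ 164.54 − 137.67 = 26.87 → 27 kt.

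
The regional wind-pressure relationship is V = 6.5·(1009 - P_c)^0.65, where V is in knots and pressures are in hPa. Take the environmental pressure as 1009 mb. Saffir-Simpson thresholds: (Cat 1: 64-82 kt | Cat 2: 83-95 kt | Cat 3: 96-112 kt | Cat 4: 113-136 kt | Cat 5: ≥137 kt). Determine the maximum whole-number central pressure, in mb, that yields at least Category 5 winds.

Category 5 begins at V = 137 kt.
Required ΔP = (137/6.5)^(1/0.65) = 21.077^1.538 ≈ 108.80 mb.
P_c ≤ 1009 − 108.80 = 900.20, so the highest integer P_c is 900 mb.

900 mb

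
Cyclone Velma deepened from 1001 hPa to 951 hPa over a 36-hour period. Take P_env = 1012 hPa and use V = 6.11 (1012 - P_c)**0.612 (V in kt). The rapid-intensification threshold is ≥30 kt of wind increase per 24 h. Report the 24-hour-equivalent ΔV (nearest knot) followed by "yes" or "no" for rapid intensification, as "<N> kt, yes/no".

V₁: ΔP = 11, V ≈ 6.11 × 11^0.612 ≈ 26.51 kt.
V₂: ΔP = 61, V ≈ 6.11 × 61^0.612 ≈ 75.62 kt.
ΔV over 36 h = 49.11 kt → 24 h equivalent = 49.11 × 24/36 ≈ 32.74 kt.
33 kt ≥ 30 kt ⇒ rapid intensification.

33 kt, yes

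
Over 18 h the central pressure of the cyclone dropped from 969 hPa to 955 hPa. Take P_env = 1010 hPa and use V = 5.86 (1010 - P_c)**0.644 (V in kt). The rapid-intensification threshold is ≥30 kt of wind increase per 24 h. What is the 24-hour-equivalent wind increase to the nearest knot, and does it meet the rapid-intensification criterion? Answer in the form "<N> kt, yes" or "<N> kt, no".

V₁: ΔP = 41, V ≈ 5.86 × 41^0.644 ≈ 64.05 kt.
V₂: ΔP = 55, V ≈ 5.86 × 55^0.644 ≈ 77.39 kt.
ΔV over 18 h = 13.34 kt → 24 h equivalent = 13.34 × 24/18 ≈ 17.79 kt.
18 kt < 30 kt ⇒ not rapid intensification.

18 kt, no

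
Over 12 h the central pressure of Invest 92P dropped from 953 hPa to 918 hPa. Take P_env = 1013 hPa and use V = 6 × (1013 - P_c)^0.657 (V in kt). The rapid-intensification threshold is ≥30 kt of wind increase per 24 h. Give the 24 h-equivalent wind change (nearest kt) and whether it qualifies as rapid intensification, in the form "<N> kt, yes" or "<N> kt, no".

62 kt, yes

V₁: ΔP = 60, V ≈ 6 × 60^0.657 ≈ 88.39 kt.
V₂: ΔP = 95, V ≈ 6 × 95^0.657 ≈ 119.54 kt.
ΔV over 12 h = 31.15 kt → 24 h equivalent = 31.15 × 24/12 ≈ 62.30 kt.
62 kt ≥ 30 kt ⇒ rapid intensification.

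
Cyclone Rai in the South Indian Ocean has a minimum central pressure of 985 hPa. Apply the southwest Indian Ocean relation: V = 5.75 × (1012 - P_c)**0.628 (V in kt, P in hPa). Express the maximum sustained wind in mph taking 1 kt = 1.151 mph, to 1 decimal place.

ΔP = 1012 − 985 = 27 hPa.
V ≈ 5.75 × 27^0.628 = 5.75 × 7.923 ≈ 45.558 kt.
45.558 × 1.151 ≈ 52.44 mph → 52.4 mph.

52.4 mph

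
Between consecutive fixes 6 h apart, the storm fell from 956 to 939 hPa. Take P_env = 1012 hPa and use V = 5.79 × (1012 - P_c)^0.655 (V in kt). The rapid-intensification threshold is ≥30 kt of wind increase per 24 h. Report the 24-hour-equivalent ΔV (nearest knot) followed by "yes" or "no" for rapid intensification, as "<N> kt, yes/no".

61 kt, yes

V₁: ΔP = 56, V ≈ 5.79 × 56^0.655 ≈ 80.86 kt.
V₂: ΔP = 73, V ≈ 5.79 × 73^0.655 ≈ 96.20 kt.
ΔV over 6 h = 15.34 kt → 24 h equivalent = 15.34 × 24/6 ≈ 61.36 kt.
61 kt ≥ 30 kt ⇒ rapid intensification.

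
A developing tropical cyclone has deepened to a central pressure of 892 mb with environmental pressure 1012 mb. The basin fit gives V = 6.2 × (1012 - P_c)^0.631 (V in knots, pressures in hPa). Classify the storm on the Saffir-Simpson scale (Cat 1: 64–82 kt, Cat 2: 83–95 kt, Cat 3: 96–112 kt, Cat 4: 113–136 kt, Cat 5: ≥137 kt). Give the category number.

ΔP = 1012 − 892 = 120 mb.
V ≈ 6.2 × 120^0.631 = 6.2 × 20.51 ≈ 127 kt.
127 kt falls in the Category 4 band.

4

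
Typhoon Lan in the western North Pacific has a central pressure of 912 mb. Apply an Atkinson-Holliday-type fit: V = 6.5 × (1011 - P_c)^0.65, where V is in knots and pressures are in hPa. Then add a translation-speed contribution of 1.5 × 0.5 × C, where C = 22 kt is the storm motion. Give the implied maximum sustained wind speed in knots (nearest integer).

145 kt

ΔP = 1011 − 912 = 99 mb.
99^0.65 ≈ 19.823.
V ≈ 6.5 × 19.823 ≈ 128.8 kt.
Translation term: 1.5 × 0.5 × 22 = 16.5 kt.
Corrected V ≈ 145.3 kt → 145 kt.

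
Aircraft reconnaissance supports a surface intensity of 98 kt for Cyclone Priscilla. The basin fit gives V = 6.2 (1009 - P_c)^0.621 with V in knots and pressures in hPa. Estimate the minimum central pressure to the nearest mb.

924 mb

ΔP = (V / 6.2)^(1/0.621) = (98/6.2)^1.610.
98/6.2 = 15.806; 15.806^1.610 ≈ 85.21 mb.
P_c = 1009 − 85.21 = 923.79 ≈ 924 mb.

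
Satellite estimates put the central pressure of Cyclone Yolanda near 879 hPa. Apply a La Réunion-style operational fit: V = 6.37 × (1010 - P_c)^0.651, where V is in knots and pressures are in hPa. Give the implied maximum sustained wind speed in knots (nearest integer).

ΔP = 1010 − 879 = 131 hPa.
131^0.651 ≈ 23.897.
V ≈ 6.37 × 23.897 ≈ 152.2 kt.

152 kt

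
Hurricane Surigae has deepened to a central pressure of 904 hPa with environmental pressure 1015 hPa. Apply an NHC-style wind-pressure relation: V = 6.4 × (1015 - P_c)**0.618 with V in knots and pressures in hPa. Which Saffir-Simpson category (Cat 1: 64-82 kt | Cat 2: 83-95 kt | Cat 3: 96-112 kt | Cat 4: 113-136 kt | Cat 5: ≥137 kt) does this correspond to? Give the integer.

4

ΔP = 1015 − 904 = 111 hPa.
V ≈ 6.4 × 111^0.618 = 6.4 × 18.37 ≈ 118 kt.
118 kt falls in the Category 4 band.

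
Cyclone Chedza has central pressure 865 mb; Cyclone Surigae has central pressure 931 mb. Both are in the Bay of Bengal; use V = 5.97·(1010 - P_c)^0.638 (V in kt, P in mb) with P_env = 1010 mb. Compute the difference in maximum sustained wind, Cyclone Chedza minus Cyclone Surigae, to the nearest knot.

Cyclone Chedza: ΔP = 145; V ≈ 5.97 × 145^0.638 ≈ 142.87 kt.
Cyclone Surigae: ΔP = 79; V ≈ 5.97 × 79^0.638 ≈ 96.98 kt.
Difference ≈ 142.87 − 96.98 = 45.89 → 46 kt.

46 kt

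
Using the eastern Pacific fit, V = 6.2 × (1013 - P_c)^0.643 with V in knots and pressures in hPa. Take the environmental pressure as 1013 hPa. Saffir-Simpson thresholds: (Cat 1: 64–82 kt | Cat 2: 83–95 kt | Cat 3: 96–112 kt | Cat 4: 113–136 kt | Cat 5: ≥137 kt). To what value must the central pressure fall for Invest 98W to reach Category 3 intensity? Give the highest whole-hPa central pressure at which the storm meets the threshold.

942 hPa

Category 3 begins at V = 96 kt.
Required ΔP = (96/6.2)^(1/0.643) = 15.484^1.555 ≈ 70.88 hPa.
P_c ≤ 1013 − 70.88 = 942.12, so the highest integer P_c is 942 hPa.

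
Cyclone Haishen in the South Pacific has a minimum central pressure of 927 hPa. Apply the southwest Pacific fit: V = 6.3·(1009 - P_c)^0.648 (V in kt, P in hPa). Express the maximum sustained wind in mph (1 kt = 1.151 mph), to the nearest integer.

126 mph

ΔP = 1009 − 927 = 82 hPa.
V ≈ 6.3 × 82^0.648 = 6.3 × 17.384 ≈ 109.520 kt.
109.520 × 1.151 ≈ 126.06 mph → 126 mph.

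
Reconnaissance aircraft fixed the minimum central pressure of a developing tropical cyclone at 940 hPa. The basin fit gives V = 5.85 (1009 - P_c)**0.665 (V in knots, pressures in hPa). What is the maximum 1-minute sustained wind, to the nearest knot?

98 kt

ΔP = 1009 − 940 = 69 hPa.
69^0.665 ≈ 16.705.
V ≈ 5.85 × 16.705 ≈ 97.7 kt.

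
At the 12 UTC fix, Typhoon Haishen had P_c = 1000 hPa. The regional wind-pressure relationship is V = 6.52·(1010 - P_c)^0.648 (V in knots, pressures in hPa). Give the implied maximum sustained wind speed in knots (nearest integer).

ΔP = 1010 − 1000 = 10 hPa.
10^0.648 ≈ 4.446.
V ≈ 6.52 × 4.446 ≈ 29.0 kt.

29 kt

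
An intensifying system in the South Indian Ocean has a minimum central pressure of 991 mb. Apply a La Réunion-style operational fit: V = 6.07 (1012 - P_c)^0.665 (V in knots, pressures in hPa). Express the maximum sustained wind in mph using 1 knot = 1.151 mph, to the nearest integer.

53 mph

ΔP = 1012 − 991 = 21 mb.
V ≈ 6.07 × 21^0.665 = 6.07 × 7.573 ≈ 45.969 kt.
45.969 × 1.151 ≈ 52.91 mph → 53 mph.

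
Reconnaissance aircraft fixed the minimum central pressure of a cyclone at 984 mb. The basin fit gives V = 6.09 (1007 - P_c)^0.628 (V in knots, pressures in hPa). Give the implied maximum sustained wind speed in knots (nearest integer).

44 kt

ΔP = 1007 − 984 = 23 mb.
23^0.628 ≈ 7.164.
V ≈ 6.09 × 7.164 ≈ 43.6 kt.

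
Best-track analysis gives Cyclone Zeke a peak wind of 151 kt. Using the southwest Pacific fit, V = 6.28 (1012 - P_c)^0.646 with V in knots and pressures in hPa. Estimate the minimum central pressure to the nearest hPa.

ΔP = (V / 6.28)^(1/0.646) = (151/6.28)^1.548.
151/6.28 = 24.045; 24.045^1.548 ≈ 137.34 hPa.
P_c = 1012 − 137.34 = 874.66 ≈ 875 hPa.

875 hPa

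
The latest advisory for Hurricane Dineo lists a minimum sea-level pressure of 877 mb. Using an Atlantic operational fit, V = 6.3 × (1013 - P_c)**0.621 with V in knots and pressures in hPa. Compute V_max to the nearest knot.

ΔP = 1013 − 877 = 136 mb.
136^0.621 ≈ 21.131.
V ≈ 6.3 × 21.131 ≈ 133.1 kt.

133 kt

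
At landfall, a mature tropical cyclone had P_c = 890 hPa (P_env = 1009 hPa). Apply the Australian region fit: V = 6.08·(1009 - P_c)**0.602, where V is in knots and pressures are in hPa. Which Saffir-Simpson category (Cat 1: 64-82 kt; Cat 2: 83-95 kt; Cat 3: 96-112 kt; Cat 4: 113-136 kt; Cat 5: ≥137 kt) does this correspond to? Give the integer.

3

ΔP = 1009 − 890 = 119 hPa.
V ≈ 6.08 × 119^0.602 = 6.08 × 17.76 ≈ 108 kt.
108 kt falls in the Category 3 band.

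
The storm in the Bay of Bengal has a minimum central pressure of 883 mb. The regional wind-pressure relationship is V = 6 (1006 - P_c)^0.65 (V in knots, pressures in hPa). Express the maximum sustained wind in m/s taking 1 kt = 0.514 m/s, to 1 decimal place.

70.4 m/s

ΔP = 1006 − 883 = 123 mb.
V ≈ 6 × 123^0.65 = 6 × 22.826 ≈ 136.959 kt.
136.959 × 0.514 ≈ 70.40 m/s → 70.4 m/s.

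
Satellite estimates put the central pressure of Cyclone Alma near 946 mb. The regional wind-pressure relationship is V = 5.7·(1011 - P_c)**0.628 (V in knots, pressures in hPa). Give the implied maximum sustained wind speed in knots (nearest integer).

78 kt

ΔP = 1011 − 946 = 65 mb.
65^0.628 ≈ 13.757.
V ≈ 5.7 × 13.757 ≈ 78.4 kt.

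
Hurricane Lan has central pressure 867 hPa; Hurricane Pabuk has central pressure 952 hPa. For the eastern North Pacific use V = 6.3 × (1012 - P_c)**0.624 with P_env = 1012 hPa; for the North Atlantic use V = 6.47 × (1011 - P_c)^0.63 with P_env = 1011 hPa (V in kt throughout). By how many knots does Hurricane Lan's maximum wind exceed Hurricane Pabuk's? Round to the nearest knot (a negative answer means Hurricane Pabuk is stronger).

56 kt

Hurricane Lan: ΔP = 145; V ≈ 6.3 × 145^0.624 ≈ 140.62 kt.
Hurricane Pabuk: ΔP = 59; V ≈ 6.47 × 59^0.63 ≈ 84.44 kt.
Difference ≈ 140.62 − 84.44 = 56.18 → 56 kt.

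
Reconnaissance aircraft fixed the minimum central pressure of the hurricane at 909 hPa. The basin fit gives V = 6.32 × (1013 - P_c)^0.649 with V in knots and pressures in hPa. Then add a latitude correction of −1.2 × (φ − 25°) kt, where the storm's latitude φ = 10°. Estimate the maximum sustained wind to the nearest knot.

147 kt

ΔP = 1013 − 909 = 104 hPa.
104^0.649 ≈ 20.373.
V ≈ 6.32 × 20.373 ≈ 128.8 kt.
Latitude correction: −1.2 × (10 − 25) = 18 kt.
Corrected V ≈ 146.8 kt → 147 kt.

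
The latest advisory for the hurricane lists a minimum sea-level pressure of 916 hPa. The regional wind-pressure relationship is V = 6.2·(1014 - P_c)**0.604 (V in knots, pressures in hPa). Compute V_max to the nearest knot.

99 kt

ΔP = 1014 − 916 = 98 hPa.
98^0.604 ≈ 15.948.
V ≈ 6.2 × 15.948 ≈ 98.9 kt.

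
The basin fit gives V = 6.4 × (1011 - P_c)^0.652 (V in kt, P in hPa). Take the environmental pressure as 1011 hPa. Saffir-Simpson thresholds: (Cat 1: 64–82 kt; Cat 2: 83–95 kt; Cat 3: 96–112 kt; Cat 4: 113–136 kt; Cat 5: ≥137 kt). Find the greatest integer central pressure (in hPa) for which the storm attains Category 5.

901 hPa

Category 5 begins at V = 137 kt.
Required ΔP = (137/6.4)^(1/0.652) = 21.406^1.534 ≈ 109.83 hPa.
P_c ≤ 1011 − 109.83 = 901.17, so the highest integer P_c is 901 hPa.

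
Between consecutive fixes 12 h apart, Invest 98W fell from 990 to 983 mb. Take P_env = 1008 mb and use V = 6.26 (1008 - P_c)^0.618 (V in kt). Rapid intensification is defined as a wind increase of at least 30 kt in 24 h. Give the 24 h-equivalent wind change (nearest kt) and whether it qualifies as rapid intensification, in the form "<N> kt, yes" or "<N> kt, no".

17 kt, no

V₁: ΔP = 18, V ≈ 6.26 × 18^0.618 ≈ 37.35 kt.
V₂: ΔP = 25, V ≈ 6.26 × 25^0.618 ≈ 45.76 kt.
ΔV over 12 h = 8.41 kt → 24 h equivalent = 8.41 × 24/12 ≈ 16.82 kt.
17 kt < 30 kt ⇒ not rapid intensification.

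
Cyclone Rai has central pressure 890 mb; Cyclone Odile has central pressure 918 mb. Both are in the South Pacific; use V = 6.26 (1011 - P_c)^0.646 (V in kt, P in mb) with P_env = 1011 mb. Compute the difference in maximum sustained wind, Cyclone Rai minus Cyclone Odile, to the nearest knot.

Cyclone Rai: ΔP = 121; V ≈ 6.26 × 121^0.646 ≈ 138.69 kt.
Cyclone Odile: ΔP = 93; V ≈ 6.26 × 93^0.646 ≈ 117.01 kt.
Difference ≈ 138.69 − 117.01 = 21.68 → 22 kt.

22 kt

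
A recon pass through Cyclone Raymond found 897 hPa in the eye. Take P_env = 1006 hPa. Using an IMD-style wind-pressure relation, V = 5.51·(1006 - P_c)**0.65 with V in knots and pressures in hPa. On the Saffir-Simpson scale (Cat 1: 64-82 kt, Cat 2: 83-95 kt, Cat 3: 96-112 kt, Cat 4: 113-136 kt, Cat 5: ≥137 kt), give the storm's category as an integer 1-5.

ΔP = 1006 − 897 = 109 hPa.
V ≈ 5.51 × 109^0.65 = 5.51 × 21.10 ≈ 116 kt.
116 kt falls in the Category 4 band.

4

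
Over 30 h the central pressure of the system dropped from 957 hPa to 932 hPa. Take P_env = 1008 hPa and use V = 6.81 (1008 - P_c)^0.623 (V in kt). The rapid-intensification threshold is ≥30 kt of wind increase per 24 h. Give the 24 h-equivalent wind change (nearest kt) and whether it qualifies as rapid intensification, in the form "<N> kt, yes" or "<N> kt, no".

V₁: ΔP = 51, V ≈ 6.81 × 51^0.623 ≈ 78.88 kt.
V₂: ΔP = 76, V ≈ 6.81 × 76^0.623 ≈ 101.13 kt.
ΔV over 30 h = 22.25 kt → 24 h equivalent = 22.25 × 24/30 ≈ 17.80 kt.
18 kt < 30 kt ⇒ not rapid intensification.

18 kt, no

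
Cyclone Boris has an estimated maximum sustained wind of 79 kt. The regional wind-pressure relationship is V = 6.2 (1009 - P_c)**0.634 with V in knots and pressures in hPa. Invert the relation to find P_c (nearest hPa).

954 hPa

ΔP = (V / 6.2)^(1/0.634) = (79/6.2)^1.577.
79/6.2 = 12.742; 12.742^1.577 ≈ 55.37 hPa.
P_c = 1009 − 55.37 = 953.63 ≈ 954 hPa.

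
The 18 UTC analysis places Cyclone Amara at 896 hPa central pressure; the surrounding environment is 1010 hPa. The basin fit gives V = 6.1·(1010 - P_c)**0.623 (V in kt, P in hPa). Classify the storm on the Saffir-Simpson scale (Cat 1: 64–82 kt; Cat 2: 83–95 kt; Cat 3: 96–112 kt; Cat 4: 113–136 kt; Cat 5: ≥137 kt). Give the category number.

ΔP = 1010 − 896 = 114 hPa.
V ≈ 6.1 × 114^0.623 = 6.1 × 19.12 ≈ 117 kt.
117 kt falls in the Category 4 band.

4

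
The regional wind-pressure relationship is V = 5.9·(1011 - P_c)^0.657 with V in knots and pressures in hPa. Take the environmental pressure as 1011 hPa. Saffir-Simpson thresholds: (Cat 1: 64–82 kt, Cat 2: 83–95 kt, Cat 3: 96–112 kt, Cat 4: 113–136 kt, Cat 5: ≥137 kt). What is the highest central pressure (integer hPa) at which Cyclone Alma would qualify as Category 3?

941 hPa

Category 3 begins at V = 96 kt.
Required ΔP = (96/5.9)^(1/0.657) = 16.271^1.522 ≈ 69.80 hPa.
P_c ≤ 1011 − 69.80 = 941.20, so the highest integer P_c is 941 hPa.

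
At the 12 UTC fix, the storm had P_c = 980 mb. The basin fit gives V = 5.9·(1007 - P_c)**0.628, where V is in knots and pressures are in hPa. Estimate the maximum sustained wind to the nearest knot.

ΔP = 1007 − 980 = 27 mb.
27^0.628 ≈ 7.923.
V ≈ 5.9 × 7.923 ≈ 46.7 kt.

47 kt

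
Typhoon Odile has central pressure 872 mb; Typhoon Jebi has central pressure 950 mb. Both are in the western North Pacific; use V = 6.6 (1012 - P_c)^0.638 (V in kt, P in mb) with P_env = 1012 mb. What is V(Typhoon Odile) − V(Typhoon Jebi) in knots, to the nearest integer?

63 kt

Typhoon Odile: ΔP = 140; V ≈ 6.6 × 140^0.638 ≈ 154.44 kt.
Typhoon Jebi: ΔP = 62; V ≈ 6.6 × 62^0.638 ≈ 91.85 kt.
Difference ≈ 154.44 − 91.85 = 62.59 → 63 kt.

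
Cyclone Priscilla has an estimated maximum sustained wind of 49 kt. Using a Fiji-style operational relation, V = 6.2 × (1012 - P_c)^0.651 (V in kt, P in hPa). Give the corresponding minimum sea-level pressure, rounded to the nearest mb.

988 mb

ΔP = (V / 6.2)^(1/0.651) = (49/6.2)^1.536.
49/6.2 = 7.903; 7.903^1.536 ≈ 23.94 mb.
P_c = 1012 − 23.94 = 988.06 ≈ 988 mb.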